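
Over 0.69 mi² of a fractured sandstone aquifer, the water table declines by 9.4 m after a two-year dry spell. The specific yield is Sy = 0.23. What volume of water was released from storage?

A = 0.69 mi² = 1.787 × 10^6 m²
ΔV = Sy × A × Δh = 0.23 × 1.787 × 10^6 m² × 9.4 m = 3.864 × 10^6 m³

ΔV ≈ 3.86 × 10^6 m³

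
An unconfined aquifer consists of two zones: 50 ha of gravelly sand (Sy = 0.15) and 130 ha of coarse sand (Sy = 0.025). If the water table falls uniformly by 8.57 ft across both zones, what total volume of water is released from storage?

A₁ = 50 ha = 5 × 10^5 m²; A₂ = 130 ha = 1.3 × 10^6 m²
Δh = 8.57 ft = 2.612 m
ΔV₁ = 0.15 × 5 × 10^5 × 2.612 = 1.959 × 10^5 m³
ΔV₂ = 0.025 × 1.3 × 10^6 × 2.612 = 84890 m³
ΔV = ΔV₁ + ΔV₂ = 2.808 × 10^5 m³

ΔV ≈ 2.81 × 10^5 m³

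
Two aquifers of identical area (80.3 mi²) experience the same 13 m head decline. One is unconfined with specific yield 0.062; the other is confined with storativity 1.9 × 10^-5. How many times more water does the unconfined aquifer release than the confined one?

A = 80.3 mi² = 2.08 × 10^8 m²
Unconfined: ΔV_u = Sy × A × Δh = 0.062 × 2.08 × 10^8 × 13 = 1.676 × 10^8 m³
Confined: ΔV_c = S × A × Δh = 1.9 × 10^-5 × 2.08 × 10^8 × 13 = 51370 m³
Ratio = ΔV_u / ΔV_c = Sy / S = 0.062 / 1.9 × 10^-5 = 3263

ΔV_u / ΔV_c ≈ 3260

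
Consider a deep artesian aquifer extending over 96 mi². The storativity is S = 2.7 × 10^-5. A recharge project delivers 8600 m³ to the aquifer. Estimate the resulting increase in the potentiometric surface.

A = 96 mi² = 2.486 × 10^8 m²
Δh = ΔV / (S × A) = 8600 m³ / (2.7 × 10^-5 × 2.486 × 10^8 m²) = 1.281 m

Δh ≈ 1.28 m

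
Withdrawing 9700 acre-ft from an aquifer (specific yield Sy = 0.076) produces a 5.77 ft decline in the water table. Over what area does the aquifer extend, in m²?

Δh = 5.77 ft = 1.759 m
ΔV = 9700 acre-ft = 1.196 × 10^7 m³
A = ΔV / (Sy × Δh) = 1.196 × 10^7 / (0.076 × 1.759) = 8.952 × 10^7 m²

A ≈ 8.95 × 10^7 m²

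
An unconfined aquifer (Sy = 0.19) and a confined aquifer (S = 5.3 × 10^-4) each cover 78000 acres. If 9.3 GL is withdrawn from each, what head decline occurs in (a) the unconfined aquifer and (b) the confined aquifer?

A = 78000 acres = 3.157 × 10^8 m²
ΔV = 9.3 GL = 9.3 × 10^6 m³
Unconfined: Δh_u = ΔV/(Sy·A) = 9.3 × 10^6/(0.19 × 3.157 × 10^8) = 0.1551 m
Confined: Δh_c = ΔV/(S·A) = 9.3 × 10^6/(5.3 × 10^-4 × 3.157 × 10^8) = 55.59 m

Δh_u ≈ 0.155 m; Δh_c ≈ 55.6 m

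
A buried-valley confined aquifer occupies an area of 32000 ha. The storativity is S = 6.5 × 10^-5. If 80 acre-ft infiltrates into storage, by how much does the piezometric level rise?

A = 32000 ha = 3.2 × 10^8 m²
ΔV = 80 acre-ft = 98680 m³
Δh = ΔV / (S × A) = 98680 m³ / (6.5 × 10^-5 × 3.2 × 10^8 m²) = 4.744 m

Δh ≈ 4.74 m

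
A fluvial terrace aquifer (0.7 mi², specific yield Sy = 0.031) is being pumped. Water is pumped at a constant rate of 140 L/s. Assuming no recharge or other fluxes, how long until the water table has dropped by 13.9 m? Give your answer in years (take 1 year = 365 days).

t ≈ 0.177 years

A = 0.7 mi² = 1.813 × 10^6 m²
ΔV = Sy × A × Δh = 0.031 × 1.813 × 10^6 × 13.9 = 7.812 × 10^5 m³
Q = 140 L/s = 12100 m³/d
t = ΔV / Q = 7.812 × 10^5 m³ / 12100 m³/d = 64.58 d
t = 64.58 d ≈ 0.1769 years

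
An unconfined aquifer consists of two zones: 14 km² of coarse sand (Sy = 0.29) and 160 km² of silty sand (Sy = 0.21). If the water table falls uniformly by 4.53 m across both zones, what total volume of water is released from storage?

A₁ = 14 km² = 1.4 × 10^7 m²; A₂ = 160 km² = 1.6 × 10^8 m²
ΔV₁ = 0.29 × 1.4 × 10^7 × 4.53 = 1.839 × 10^7 m³
ΔV₂ = 0.21 × 1.6 × 10^8 × 4.53 = 1.522 × 10^8 m³
ΔV = ΔV₁ + ΔV₂ = 1.706 × 10^8 m³

ΔV ≈ 1.71 × 10^8 m³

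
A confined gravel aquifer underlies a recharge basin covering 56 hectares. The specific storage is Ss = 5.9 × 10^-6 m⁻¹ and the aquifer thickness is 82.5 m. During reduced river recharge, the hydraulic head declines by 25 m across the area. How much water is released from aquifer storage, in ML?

S = Ss × b = 5.9 × 10^-6 m⁻¹ × 82.5 m = 4.868 × 10^-4
A = 56 hectares = 5.6 × 10^5 m²
ΔV = S × A × Δh = 4.868 × 10^-4 × 5.6 × 10^5 m² × 25 m = 6815 m³
ΔV = 6815 m³ = 6.815 ML

ΔV ≈ 6.81 ML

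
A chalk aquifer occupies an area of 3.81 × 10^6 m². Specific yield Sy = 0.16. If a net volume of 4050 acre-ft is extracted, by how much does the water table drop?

ΔV = 4050 acre-ft = 4.996 × 10^6 m³
Δh = ΔV / (Sy × A) = 4.996 × 10^6 m³ / (0.16 × 3.81 × 10^6 m²) = 8.195 m

Δh ≈ 8.19 m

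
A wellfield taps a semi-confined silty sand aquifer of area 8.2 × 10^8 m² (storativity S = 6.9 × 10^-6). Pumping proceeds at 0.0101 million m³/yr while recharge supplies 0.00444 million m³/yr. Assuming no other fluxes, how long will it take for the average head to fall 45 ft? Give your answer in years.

Δh = 45 ft = 13.72 m
ΔV = S × A × Δh = 6.9 × 10^-6 × 8.2 × 10^8 × 13.72 = 77610 m³
Net withdrawal = 0.0101 − 0.00444 = 0.00566 million m³/yr = 15.51 m³/d
t = ΔV / Q = 77610 m³ / 15.51 m³/d = 5005 d
t = 5005 d ≈ 13.71 years

t ≈ 13.7 years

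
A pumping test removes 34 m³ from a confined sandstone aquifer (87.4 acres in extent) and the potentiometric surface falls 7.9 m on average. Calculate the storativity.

S ≈ 1.2 × 10^-5

A = 87.4 acres = 3.537 × 10^5 m²
S = ΔV / (A × Δh) = 34 m³ / (3.537 × 10^5 m² × 7.9 m) = 1.217 × 10^-5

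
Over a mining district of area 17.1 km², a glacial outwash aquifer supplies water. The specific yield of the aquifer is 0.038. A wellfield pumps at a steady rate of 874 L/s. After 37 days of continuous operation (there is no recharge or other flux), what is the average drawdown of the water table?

Δh ≈ 4.3 m

A = 17.1 km² = 1.71 × 10^7 m²
Q = 874 L/s = 75510 m³/d
ΔV = Q × t = 75510 m³/d × 37 d = 2.794 × 10^6 m³
Δh = ΔV / (Sy × A) = 2.794 × 10^6 / (0.038 × 1.71 × 10^7) = 4.3 m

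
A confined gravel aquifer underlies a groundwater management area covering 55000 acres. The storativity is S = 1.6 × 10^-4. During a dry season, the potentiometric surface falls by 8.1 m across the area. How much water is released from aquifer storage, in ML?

ΔV ≈ 288 ML

A = 55000 acres = 2.226 × 10^8 m²
ΔV = S × A × Δh = 1.6 × 10^-4 × 2.226 × 10^8 m² × 8.1 m = 2.885 × 10^5 m³
ΔV = 2.885 × 10^5 m³ = 288.5 ML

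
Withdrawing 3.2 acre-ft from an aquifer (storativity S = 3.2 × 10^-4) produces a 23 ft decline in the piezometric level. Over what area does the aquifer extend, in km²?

Δh = 23 ft = 7.01 m
ΔV = 3.2 acre-ft = 3947 m³
A = ΔV / (S × Δh) = 3947 / (3.2 × 10^-4 × 7.01) = 1.76 × 10^6 m²
A = 1.76 × 10^6 m² = 1.76 km²

A ≈ 1.76 km²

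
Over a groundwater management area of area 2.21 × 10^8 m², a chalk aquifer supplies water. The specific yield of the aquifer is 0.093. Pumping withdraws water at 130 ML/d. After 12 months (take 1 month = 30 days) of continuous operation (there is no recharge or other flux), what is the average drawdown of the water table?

Q = 130 ML/d = 1.3 × 10^5 m³/d
t = 12 months = 360 d
ΔV = Q × t = 1.3 × 10^5 m³/d × 360 d = 4.68 × 10^7 m³
Δh = ΔV / (Sy × A) = 4.68 × 10^7 / (0.093 × 2.21 × 10^8) = 2.277 m

Δh ≈ 2.28 m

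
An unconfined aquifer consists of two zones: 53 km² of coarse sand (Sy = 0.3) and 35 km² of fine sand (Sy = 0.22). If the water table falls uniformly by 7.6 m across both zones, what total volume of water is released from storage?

ΔV ≈ 1.79 × 10^8 m³

A₁ = 53 km² = 5.3 × 10^7 m²; A₂ = 35 km² = 3.5 × 10^7 m²
ΔV₁ = 0.3 × 5.3 × 10^7 × 7.6 = 1.208 × 10^8 m³
ΔV₂ = 0.22 × 3.5 × 10^7 × 7.6 = 5.852 × 10^7 m³
ΔV = ΔV₁ + ΔV₂ = 1.794 × 10^8 m³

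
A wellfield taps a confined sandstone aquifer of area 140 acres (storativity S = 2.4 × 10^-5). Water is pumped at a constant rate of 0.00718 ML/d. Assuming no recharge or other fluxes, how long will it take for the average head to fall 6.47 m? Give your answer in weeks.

t ≈ 1.75 weeks

A = 140 acres = 5.666 × 10^5 m²
ΔV = S × A × Δh = 2.4 × 10^-5 × 5.666 × 10^5 × 6.47 = 87.98 m³
Q = 0.00718 ML/d = 7.18 m³/d
t = ΔV / Q = 87.98 m³ / 7.18 m³/d = 12.25 d
t = 12.25 d ≈ 1.75 weeks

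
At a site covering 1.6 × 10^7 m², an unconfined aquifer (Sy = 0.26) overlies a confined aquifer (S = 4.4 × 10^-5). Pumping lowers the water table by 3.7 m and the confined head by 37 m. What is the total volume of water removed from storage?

ΔV ≈ 1.54 × 10^7 m³

Unconfined: ΔV_u = Sy × A × Δh_u = 0.26 × 1.6 × 10^7 × 3.7 = 1.539 × 10^7 m³
Confined: ΔV_c = S × A × Δh_c = 4.4 × 10^-5 × 1.6 × 10^7 × 37 = 26050 m³
Total ΔV = 1.539 × 10^7 + 26050 = 1.542 × 10^7 m³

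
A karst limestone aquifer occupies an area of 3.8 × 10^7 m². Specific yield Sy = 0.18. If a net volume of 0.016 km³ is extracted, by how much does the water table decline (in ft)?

ΔV = 0.016 km³ = 1.6 × 10^7 m³
Δh = ΔV / (Sy × A) = 1.6 × 10^7 m³ / (0.18 × 3.8 × 10^7 m²) = 2.339 m
Δh = 2.339 m = 7.674 ft

Δh ≈ 7.67 ft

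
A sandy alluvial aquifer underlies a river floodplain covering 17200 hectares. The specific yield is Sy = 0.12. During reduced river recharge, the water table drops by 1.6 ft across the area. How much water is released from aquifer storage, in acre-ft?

A = 17200 hectares = 1.72 × 10^8 m²
Δh = 1.6 ft = 0.4877 m
ΔV = Sy × A × Δh = 0.12 × 1.72 × 10^8 m² × 0.4877 m = 1.007 × 10^7 m³
ΔV = 1.007 × 10^7 m³ = 8160 acre-ft

ΔV ≈ 8160 acre-ft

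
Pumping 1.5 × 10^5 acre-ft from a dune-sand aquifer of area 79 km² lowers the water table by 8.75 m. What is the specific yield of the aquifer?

Sy ≈ 0.27

A = 79 km² = 7.9 × 10^7 m²
ΔV = 1.5 × 10^5 acre-ft = 1.85 × 10^8 m³
Sy = ΔV / (A × Δh) = 1.85 × 10^8 m³ / (7.9 × 10^7 m² × 8.75 m) = 0.2677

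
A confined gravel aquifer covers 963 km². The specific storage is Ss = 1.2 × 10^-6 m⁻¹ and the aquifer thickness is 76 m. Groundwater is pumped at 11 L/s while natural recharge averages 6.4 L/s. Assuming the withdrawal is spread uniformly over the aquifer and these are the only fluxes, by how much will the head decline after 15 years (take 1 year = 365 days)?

Δh ≈ 24.8 m

S = Ss × b = 1.2 × 10^-6 m⁻¹ × 76 m = 9.12 × 10^-5
A = 963 km² = 9.63 × 10^8 m²
Net abstraction = 11 − 6.4 = 4.6 L/s
Q_net = 4.6 L/s = 397.4 m³/d
t = 15 years = 5475 d
ΔV = Q × t = 397.4 m³/d × 5475 d = 2.176 × 10^6 m³
Δh = ΔV / (S × A) = 2.176 × 10^6 / (9.12 × 10^-5 × 9.63 × 10^8) = 24.78 m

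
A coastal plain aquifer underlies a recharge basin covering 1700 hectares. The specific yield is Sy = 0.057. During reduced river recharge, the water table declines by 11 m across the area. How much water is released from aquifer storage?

ΔV ≈ 1.07 × 10^7 m³

A = 1700 hectares = 1.7 × 10^7 m²
ΔV = Sy × A × Δh = 0.057 × 1.7 × 10^7 m² × 11 m = 1.066 × 10^7 m³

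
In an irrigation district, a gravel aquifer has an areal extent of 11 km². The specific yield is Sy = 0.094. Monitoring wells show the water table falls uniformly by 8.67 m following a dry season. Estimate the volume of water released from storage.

A = 11 km² = 1.1 × 10^7 m²
ΔV = Sy × A × Δh = 0.094 × 1.1 × 10^7 m² × 8.67 m = 8.965 × 10^6 m³

ΔV ≈ 8.96 × 10^6 m³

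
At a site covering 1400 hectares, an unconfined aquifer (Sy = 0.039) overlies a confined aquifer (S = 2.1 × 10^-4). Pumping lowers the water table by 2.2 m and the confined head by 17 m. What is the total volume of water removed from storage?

A = 1400 hectares = 1.4 × 10^7 m²
Unconfined: ΔV_u = Sy × A × Δh_u = 0.039 × 1.4 × 10^7 × 2.2 = 1.201 × 10^6 m³
Confined: ΔV_c = S × A × Δh_c = 2.1 × 10^-4 × 1.4 × 10^7 × 17 = 49980 m³
Total ΔV = 1.201 × 10^6 + 49980 = 1.251 × 10^6 m³

ΔV ≈ 1.25 × 10^6 m³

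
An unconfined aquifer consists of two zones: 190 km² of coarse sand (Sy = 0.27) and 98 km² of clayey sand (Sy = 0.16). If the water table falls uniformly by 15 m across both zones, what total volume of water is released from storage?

A₁ = 190 km² = 1.9 × 10^8 m²; A₂ = 98 km² = 9.8 × 10^7 m²
ΔV₁ = 0.27 × 1.9 × 10^8 × 15 = 7.695 × 10^8 m³
ΔV₂ = 0.16 × 9.8 × 10^7 × 15 = 2.352 × 10^8 m³
ΔV = ΔV₁ + ΔV₂ = 1.005 × 10^9 m³

ΔV ≈ 1 × 10^9 m³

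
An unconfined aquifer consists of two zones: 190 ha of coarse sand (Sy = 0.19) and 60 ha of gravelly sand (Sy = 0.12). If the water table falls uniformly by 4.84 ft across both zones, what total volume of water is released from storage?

ΔV ≈ 6.39 × 10^5 m³

A₁ = 190 ha = 1.9 × 10^6 m²; A₂ = 60 ha = 6 × 10^5 m²
Δh = 4.84 ft = 1.475 m
ΔV₁ = 0.19 × 1.9 × 10^6 × 1.475 = 5.326 × 10^5 m³
ΔV₂ = 0.12 × 6 × 10^5 × 1.475 = 1.062 × 10^5 m³
ΔV = ΔV₁ + ΔV₂ = 6.388 × 10^5 m³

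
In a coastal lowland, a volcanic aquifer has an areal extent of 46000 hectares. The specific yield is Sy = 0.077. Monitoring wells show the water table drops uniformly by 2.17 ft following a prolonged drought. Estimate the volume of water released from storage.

ΔV ≈ 2.34 × 10^7 m³

A = 46000 hectares = 4.6 × 10^8 m²
Δh = 2.17 ft = 0.6614 m
ΔV = Sy × A × Δh = 0.077 × 4.6 × 10^8 m² × 0.6614 m = 2.343 × 10^7 m³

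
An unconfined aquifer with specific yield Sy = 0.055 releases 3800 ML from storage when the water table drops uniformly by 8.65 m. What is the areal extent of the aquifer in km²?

A ≈ 7.99 km²

ΔV = 3800 ML = 3.8 × 10^6 m³
A = ΔV / (Sy × Δh) = 3.8 × 10^6 / (0.055 × 8.65) = 7.987 × 10^6 m²
A = 7.987 × 10^6 m² = 7.987 km²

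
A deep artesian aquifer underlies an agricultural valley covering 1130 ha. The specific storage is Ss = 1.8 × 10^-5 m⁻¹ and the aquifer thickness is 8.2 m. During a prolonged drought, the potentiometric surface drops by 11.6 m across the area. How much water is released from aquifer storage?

ΔV ≈ 19300 m³

S = Ss × b = 1.8 × 10^-5 m⁻¹ × 8.2 m = 1.476 × 10^-4
A = 1130 ha = 1.13 × 10^7 m²
ΔV = S × A × Δh = 1.476 × 10^-4 × 1.13 × 10^7 m² × 11.6 m = 19350 m³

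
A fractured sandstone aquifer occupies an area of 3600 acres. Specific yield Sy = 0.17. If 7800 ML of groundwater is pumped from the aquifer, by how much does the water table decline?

Δh ≈ 3.15 m

A = 3600 acres = 1.457 × 10^7 m²
ΔV = 7800 ML = 7.8 × 10^6 m³
Δh = ΔV / (Sy × A) = 7.8 × 10^6 m³ / (0.17 × 1.457 × 10^7 m²) = 3.149 m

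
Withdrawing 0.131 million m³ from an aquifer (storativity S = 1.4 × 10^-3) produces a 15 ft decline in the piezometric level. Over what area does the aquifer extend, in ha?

A ≈ 2050 ha

Δh = 15 ft = 4.572 m
ΔV = 0.131 million m³ = 1.31 × 10^5 m³
A = ΔV / (S × Δh) = 1.31 × 10^5 / (0.0014 × 4.572) = 2.047 × 10^7 m²
A = 2.047 × 10^7 m² = 2047 ha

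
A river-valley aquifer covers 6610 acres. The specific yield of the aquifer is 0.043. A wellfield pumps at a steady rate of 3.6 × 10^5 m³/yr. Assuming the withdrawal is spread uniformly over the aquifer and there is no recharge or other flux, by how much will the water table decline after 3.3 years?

A = 6610 acres = 2.675 × 10^7 m²
Q = 3.6 × 10^5 m³/yr = 986.3 m³/d
t = 3.3 years = 1204 d
ΔV = Q × t = 986.3 m³/d × 1204 d = 1.188 × 10^6 m³
Δh = ΔV / (Sy × A) = 1.188 × 10^6 / (0.043 × 2.675 × 10^7) = 1.033 m

Δh ≈ 1.03 m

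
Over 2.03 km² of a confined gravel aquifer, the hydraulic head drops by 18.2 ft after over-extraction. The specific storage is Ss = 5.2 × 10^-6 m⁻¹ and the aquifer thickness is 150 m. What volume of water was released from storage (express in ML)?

S = Ss × b = 5.2 × 10^-6 m⁻¹ × 150 m = 7.8 × 10^-4
A = 2.03 km² = 2.03 × 10^6 m²
Δh = 18.2 ft = 5.547 m
ΔV = S × A × Δh = 7.8 × 10^-4 × 2.03 × 10^6 m² × 5.547 m = 8784 m³
ΔV = 8784 m³ = 8.784 ML

ΔV ≈ 8.78 ML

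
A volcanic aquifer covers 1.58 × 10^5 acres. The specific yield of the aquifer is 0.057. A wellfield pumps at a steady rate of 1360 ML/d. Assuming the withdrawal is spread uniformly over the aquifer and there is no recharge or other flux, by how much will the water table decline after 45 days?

Δh ≈ 1.68 m

A = 1.58 × 10^5 acres = 6.394 × 10^8 m²
Q = 1360 ML/d = 1.36 × 10^6 m³/d
ΔV = Q × t = 1.36 × 10^6 m³/d × 45 d = 6.12 × 10^7 m³
Δh = ΔV / (Sy × A) = 6.12 × 10^7 / (0.057 × 6.394 × 10^8) = 1.679 m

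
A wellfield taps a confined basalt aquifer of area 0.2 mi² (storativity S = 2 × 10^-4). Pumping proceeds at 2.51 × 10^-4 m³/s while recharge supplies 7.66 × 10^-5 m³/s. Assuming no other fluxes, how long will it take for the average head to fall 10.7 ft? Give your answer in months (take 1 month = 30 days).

t ≈ 0.747 months

A = 0.2 mi² = 5.18 × 10^5 m²
Δh = 10.7 ft = 3.261 m
ΔV = S × A × Δh = 2 × 10^-4 × 5.18 × 10^5 × 3.261 = 337.9 m³
Net withdrawal = 2.51 × 10^-4 − 7.66 × 10^-5 = 1.744 × 10^-4 m³/s = 15.07 m³/d
t = ΔV / Q = 337.9 m³ / 15.07 m³/d = 22.42 d
t = 22.42 d ≈ 0.7474 months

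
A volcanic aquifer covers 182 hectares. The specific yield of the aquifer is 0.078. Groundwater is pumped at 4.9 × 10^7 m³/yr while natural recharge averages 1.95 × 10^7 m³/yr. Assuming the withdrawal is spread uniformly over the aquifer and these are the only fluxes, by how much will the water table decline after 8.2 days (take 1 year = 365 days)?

Δh ≈ 4.67 m

A = 182 hectares = 1.82 × 10^6 m²
Net abstraction = 4.9 × 10^7 − 1.95 × 10^7 = 2.95 × 10^7 m³/yr
Q_net = 2.95 × 10^7 m³/yr = 80820 m³/d
ΔV = Q × t = 80820 m³/d × 8.2 d = 6.627 × 10^5 m³
Δh = ΔV / (Sy × A) = 6.627 × 10^5 / (0.078 × 1.82 × 10^6) = 4.668 m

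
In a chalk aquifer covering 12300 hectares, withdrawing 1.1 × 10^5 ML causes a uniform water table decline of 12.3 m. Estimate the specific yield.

Sy ≈ 0.073

A = 12300 hectares = 1.23 × 10^8 m²
ΔV = 1.1 × 10^5 ML = 1.1 × 10^8 m³
Sy = ΔV / (A × Δh) = 1.1 × 10^8 m³ / (1.23 × 10^8 m² × 12.3 m) = 0.07271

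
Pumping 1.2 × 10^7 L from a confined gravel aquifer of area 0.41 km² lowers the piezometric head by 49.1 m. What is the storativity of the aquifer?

A = 0.41 km² = 4.1 × 10^5 m²
ΔV = 1.2 × 10^7 L = 12000 m³
S = ΔV / (A × Δh) = 12000 m³ / (4.1 × 10^5 m² × 49.1 m) = 5.961 × 10^-4

S ≈ 6 × 10^-4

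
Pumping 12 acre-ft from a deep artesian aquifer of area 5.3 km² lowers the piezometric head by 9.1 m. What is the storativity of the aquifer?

A = 5.3 km² = 5.3 × 10^6 m²
ΔV = 12 acre-ft = 14800 m³
S = ΔV / (A × Δh) = 14800 m³ / (5.3 × 10^6 m² × 9.1 m) = 3.069 × 10^-4

S ≈ 3.1 × 10^-4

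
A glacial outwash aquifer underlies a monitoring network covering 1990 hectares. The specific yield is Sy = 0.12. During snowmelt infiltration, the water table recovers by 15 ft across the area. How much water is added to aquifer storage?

ΔV ≈ 1.09 × 10^7 m³

A = 1990 hectares = 1.99 × 10^7 m²
Δh = 15 ft = 4.572 m
ΔV = Sy × A × Δh = 0.12 × 1.99 × 10^7 m² × 4.572 m = 1.092 × 10^7 m³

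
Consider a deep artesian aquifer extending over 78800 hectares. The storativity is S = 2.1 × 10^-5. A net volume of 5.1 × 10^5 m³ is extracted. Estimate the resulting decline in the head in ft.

A = 78800 hectares = 7.88 × 10^8 m²
Δh = ΔV / (S × A) = 5.1 × 10^5 m³ / (2.1 × 10^-5 × 7.88 × 10^8 m²) = 30.82 m
Δh = 30.82 m = 101.1 ft

Δh ≈ 101 ft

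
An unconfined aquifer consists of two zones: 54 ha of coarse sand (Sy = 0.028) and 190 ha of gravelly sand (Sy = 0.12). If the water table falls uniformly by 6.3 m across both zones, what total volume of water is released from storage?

ΔV ≈ 1.53 × 10^6 m³

A₁ = 54 ha = 5.4 × 10^5 m²; A₂ = 190 ha = 1.9 × 10^6 m²
ΔV₁ = 0.028 × 5.4 × 10^5 × 6.3 = 95260 m³
ΔV₂ = 0.12 × 1.9 × 10^6 × 6.3 = 1.436 × 10^6 m³
ΔV = ΔV₁ + ΔV₂ = 1.532 × 10^6 m³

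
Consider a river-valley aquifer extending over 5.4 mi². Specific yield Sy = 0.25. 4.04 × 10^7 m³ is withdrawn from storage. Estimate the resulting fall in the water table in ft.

A = 5.4 mi² = 1.399 × 10^7 m²
Δh = ΔV / (Sy × A) = 4.04 × 10^7 m³ / (0.25 × 1.399 × 10^7 m²) = 11.55 m
Δh = 11.55 m = 37.91 ft

Δh ≈ 37.9 ft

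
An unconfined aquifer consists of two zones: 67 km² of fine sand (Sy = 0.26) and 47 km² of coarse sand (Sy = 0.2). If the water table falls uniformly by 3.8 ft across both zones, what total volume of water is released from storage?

ΔV ≈ 3.11 × 10^7 m³

A₁ = 67 km² = 6.7 × 10^7 m²; A₂ = 47 km² = 4.7 × 10^7 m²
Δh = 3.8 ft = 1.158 m
ΔV₁ = 0.26 × 6.7 × 10^7 × 1.158 = 2.018 × 10^7 m³
ΔV₂ = 0.2 × 4.7 × 10^7 × 1.158 = 1.089 × 10^7 m³
ΔV = ΔV₁ + ΔV₂ = 3.106 × 10^7 m³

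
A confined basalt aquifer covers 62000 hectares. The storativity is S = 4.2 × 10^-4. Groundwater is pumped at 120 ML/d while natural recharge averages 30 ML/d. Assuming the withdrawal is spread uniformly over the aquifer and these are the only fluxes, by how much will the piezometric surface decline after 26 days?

Δh ≈ 8.99 m

A = 62000 hectares = 6.2 × 10^8 m²
Net abstraction = 120 − 30 = 90 ML/d
Q_net = 90 ML/d = 90000 m³/d
ΔV = Q × t = 90000 m³/d × 26 d = 2.34 × 10^6 m³
Δh = ΔV / (S × A) = 2.34 × 10^6 / (4.2 × 10^-4 × 6.2 × 10^8) = 8.986 m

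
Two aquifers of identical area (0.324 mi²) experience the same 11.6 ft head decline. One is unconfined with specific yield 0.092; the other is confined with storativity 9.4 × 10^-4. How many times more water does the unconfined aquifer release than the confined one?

ΔV_u / ΔV_c ≈ 97.9

A = 0.324 mi² = 8.392 × 10^5 m²
Δh = 11.6 ft = 3.536 m
Unconfined: ΔV_u = Sy × A × Δh = 0.092 × 8.392 × 10^5 × 3.536 = 2.73 × 10^5 m³
Confined: ΔV_c = S × A × Δh = 9.4 × 10^-4 × 8.392 × 10^5 × 3.536 = 2789 m³
Ratio = ΔV_u / ΔV_c = Sy / S = 0.092 / 9.4 × 10^-4 = 97.87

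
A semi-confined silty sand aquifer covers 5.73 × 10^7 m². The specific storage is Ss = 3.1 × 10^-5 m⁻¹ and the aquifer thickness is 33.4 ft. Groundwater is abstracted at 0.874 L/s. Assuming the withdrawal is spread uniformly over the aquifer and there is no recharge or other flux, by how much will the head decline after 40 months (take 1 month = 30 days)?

b = 33.4 ft = 10.18 m
S = Ss × b = 3.1 × 10^-5 m⁻¹ × 10.18 m = 3.156 × 10^-4
Q = 0.874 L/s = 75.51 m³/d
t = 40 months = 1200 d
ΔV = Q × t = 75.51 m³/d × 1200 d = 90620 m³
Δh = ΔV / (S × A) = 90620 / (3.156 × 10^-4 × 5.73 × 10^7) = 5.011 m

Δh ≈ 5.01 m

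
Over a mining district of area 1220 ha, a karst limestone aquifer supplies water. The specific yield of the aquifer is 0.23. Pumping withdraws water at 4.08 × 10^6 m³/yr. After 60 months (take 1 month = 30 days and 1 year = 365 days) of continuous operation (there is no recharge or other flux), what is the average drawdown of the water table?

Δh ≈ 7.17 m

A = 1220 ha = 1.22 × 10^7 m²
Q = 4.08 × 10^6 m³/yr = 11180 m³/d
t = 60 months = 1800 d
ΔV = Q × t = 11180 m³/d × 1800 d = 2.012 × 10^7 m³
Δh = ΔV / (Sy × A) = 2.012 × 10^7 / (0.23 × 1.22 × 10^7) = 7.171 m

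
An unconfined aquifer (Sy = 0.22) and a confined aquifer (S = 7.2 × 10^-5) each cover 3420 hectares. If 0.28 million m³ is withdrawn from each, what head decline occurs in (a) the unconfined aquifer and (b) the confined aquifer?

A = 3420 hectares = 3.42 × 10^7 m²
ΔV = 0.28 million m³ = 2.8 × 10^5 m³
Unconfined: Δh_u = ΔV/(Sy·A) = 2.8 × 10^5/(0.22 × 3.42 × 10^7) = 0.03721 m
Confined: Δh_c = ΔV/(S·A) = 2.8 × 10^5/(7.2 × 10^-5 × 3.42 × 10^7) = 113.7 m

Δh_u ≈ 0.0372 m; Δh_c ≈ 114 m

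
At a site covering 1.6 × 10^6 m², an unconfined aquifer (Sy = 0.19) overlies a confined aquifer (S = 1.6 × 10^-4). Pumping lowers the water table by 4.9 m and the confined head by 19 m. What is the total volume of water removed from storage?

ΔV ≈ 1.49 × 10^6 m³

Unconfined: ΔV_u = Sy × A × Δh_u = 0.19 × 1.6 × 10^6 × 4.9 = 1.49 × 10^6 m³
Confined: ΔV_c = S × A × Δh_c = 1.6 × 10^-4 × 1.6 × 10^6 × 19 = 4864 m³
Total ΔV = 1.49 × 10^6 + 4864 = 1.494 × 10^6 m³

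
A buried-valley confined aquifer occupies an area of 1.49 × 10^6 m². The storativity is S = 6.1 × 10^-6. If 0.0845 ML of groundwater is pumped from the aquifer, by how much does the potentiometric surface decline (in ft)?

ΔV = 0.0845 ML = 84.5 m³
Δh = ΔV / (S × A) = 84.5 m³ / (6.1 × 10^-6 × 1.49 × 10^6 m²) = 9.297 m
Δh = 9.297 m = 30.5 ft

Δh ≈ 30.5 ft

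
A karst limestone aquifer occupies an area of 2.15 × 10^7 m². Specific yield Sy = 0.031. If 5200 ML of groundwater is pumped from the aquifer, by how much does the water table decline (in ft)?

Δh ≈ 25.6 ft

ΔV = 5200 ML = 5.2 × 10^6 m³
Δh = ΔV / (Sy × A) = 5.2 × 10^6 m³ / (0.031 × 2.15 × 10^7 m²) = 7.802 m
Δh = 7.802 m = 25.6 ft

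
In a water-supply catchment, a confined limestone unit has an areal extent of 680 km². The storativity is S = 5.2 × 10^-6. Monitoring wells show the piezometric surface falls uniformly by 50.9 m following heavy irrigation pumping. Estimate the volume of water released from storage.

ΔV ≈ 1.8 × 10^5 m³

A = 680 km² = 6.8 × 10^8 m²
ΔV = S × A × Δh = 5.2 × 10^-6 × 6.8 × 10^8 m² × 50.9 m = 1.8 × 10^5 m³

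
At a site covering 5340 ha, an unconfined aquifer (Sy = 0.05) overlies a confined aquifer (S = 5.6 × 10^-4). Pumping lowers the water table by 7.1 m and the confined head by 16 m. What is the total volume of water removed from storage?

A = 5340 ha = 5.34 × 10^7 m²
Unconfined: ΔV_u = Sy × A × Δh_u = 0.05 × 5.34 × 10^7 × 7.1 = 1.896 × 10^7 m³
Confined: ΔV_c = S × A × Δh_c = 5.6 × 10^-4 × 5.34 × 10^7 × 16 = 4.785 × 10^5 m³
Total ΔV = 1.896 × 10^7 + 4.785 × 10^5 = 1.944 × 10^7 m³

ΔV ≈ 1.94 × 10^7 m³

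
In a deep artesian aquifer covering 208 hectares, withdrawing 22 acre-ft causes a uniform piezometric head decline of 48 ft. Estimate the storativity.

A = 208 hectares = 2.08 × 10^6 m²
Δh = 48 ft = 14.63 m
ΔV = 22 acre-ft = 27140 m³
S = ΔV / (A × Δh) = 27140 m³ / (2.08 × 10^6 m² × 14.63 m) = 8.917 × 10^-4

S ≈ 8.9 × 10^-4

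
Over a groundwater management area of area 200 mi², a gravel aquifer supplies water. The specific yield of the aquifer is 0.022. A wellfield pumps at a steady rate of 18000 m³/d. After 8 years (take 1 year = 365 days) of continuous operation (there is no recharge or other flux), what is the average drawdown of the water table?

A = 200 mi² = 5.18 × 10^8 m²
t = 8 years = 2920 d
ΔV = Q × t = 18000 m³/d × 2920 d = 5.256 × 10^7 m³
Δh = ΔV / (Sy × A) = 5.256 × 10^7 / (0.022 × 5.18 × 10^8) = 4.612 m

Δh ≈ 4.61 m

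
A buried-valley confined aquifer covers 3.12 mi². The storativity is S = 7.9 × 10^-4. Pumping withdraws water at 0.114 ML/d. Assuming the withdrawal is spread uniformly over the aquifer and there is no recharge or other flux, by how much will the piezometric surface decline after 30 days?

A = 3.12 mi² = 8.081 × 10^6 m²
Q = 0.114 ML/d = 114 m³/d
ΔV = Q × t = 114 m³/d × 30 d = 3420 m³
Δh = ΔV / (S × A) = 3420 / (7.9 × 10^-4 × 8.081 × 10^6) = 0.5357 m

Δh ≈ 0.536 m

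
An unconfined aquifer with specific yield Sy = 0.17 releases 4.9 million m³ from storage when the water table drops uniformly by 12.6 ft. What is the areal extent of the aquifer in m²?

Δh = 12.6 ft = 3.84 m
ΔV = 4.9 million m³ = 4.9 × 10^6 m³
A = ΔV / (Sy × Δh) = 4.9 × 10^6 / (0.17 × 3.84) = 7.505 × 10^6 m²

A ≈ 7.51 × 10^6 m²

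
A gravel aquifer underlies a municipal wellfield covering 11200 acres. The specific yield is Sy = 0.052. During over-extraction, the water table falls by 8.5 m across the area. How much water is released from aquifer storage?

ΔV ≈ 2 × 10^7 m³

A = 11200 acres = 4.532 × 10^7 m²
ΔV = Sy × A × Δh = 0.052 × 4.532 × 10^7 m² × 8.5 m = 2.003 × 10^7 m³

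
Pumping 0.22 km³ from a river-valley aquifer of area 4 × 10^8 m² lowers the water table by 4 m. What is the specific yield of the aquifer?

Sy ≈ 0.14

ΔV = 0.22 km³ = 2.2 × 10^8 m³
Sy = ΔV / (A × Δh) = 2.2 × 10^8 m³ / (4 × 10^8 m² × 4 m) = 0.1375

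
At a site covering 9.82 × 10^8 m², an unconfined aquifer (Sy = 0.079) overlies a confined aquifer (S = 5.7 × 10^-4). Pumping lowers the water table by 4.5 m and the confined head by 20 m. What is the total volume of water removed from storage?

ΔV ≈ 3.6 × 10^8 m³

Unconfined: ΔV_u = Sy × A × Δh_u = 0.079 × 9.82 × 10^8 × 4.5 = 3.491 × 10^8 m³
Confined: ΔV_c = S × A × Δh_c = 5.7 × 10^-4 × 9.82 × 10^8 × 20 = 1.119 × 10^7 m³
Total ΔV = 3.491 × 10^8 + 1.119 × 10^7 = 3.603 × 10^8 m³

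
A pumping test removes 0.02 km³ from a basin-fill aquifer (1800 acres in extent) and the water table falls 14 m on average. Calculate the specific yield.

A = 1800 acres = 7.284 × 10^6 m²
ΔV = 0.02 km³ = 2 × 10^7 m³
Sy = ΔV / (A × Δh) = 2 × 10^7 m³ / (7.284 × 10^6 m² × 14 m) = 0.1961

Sy ≈ 0.2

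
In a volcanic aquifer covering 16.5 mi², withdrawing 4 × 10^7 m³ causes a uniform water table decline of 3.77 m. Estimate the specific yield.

A = 16.5 mi² = 4.273 × 10^7 m²
Sy = ΔV / (A × Δh) = 4 × 10^7 m³ / (4.273 × 10^7 m² × 3.77 m) = 0.2483

Sy ≈ 0.25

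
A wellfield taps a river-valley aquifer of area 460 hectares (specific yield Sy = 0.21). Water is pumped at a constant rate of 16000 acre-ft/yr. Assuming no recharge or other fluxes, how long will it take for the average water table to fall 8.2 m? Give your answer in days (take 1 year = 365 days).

t ≈ 146 days

A = 460 hectares = 4.6 × 10^6 m²
ΔV = Sy × A × Δh = 0.21 × 4.6 × 10^6 × 8.2 = 7.921 × 10^6 m³
Q = 16000 acre-ft/yr = 54070 m³/d
t = ΔV / Q = 7.921 × 10^6 m³ / 54070 m³/d = 146.5 d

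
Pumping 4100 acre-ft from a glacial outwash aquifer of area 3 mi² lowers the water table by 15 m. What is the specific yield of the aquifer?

Sy ≈ 0.043

A = 3 mi² = 7.77 × 10^6 m²
ΔV = 4100 acre-ft = 5.057 × 10^6 m³
Sy = ΔV / (A × Δh) = 5.057 × 10^6 m³ / (7.77 × 10^6 m² × 15 m) = 0.04339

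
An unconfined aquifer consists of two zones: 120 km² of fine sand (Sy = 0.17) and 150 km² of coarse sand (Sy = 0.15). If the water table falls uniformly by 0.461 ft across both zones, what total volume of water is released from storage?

ΔV ≈ 6.03 × 10^6 m³

A₁ = 120 km² = 1.2 × 10^8 m²; A₂ = 150 km² = 1.5 × 10^8 m²
Δh = 0.461 ft = 0.1405 m
ΔV₁ = 0.17 × 1.2 × 10^8 × 0.1405 = 2.866 × 10^6 m³
ΔV₂ = 0.15 × 1.5 × 10^8 × 0.1405 = 3.162 × 10^6 m³
ΔV = ΔV₁ + ΔV₂ = 6.028 × 10^6 m³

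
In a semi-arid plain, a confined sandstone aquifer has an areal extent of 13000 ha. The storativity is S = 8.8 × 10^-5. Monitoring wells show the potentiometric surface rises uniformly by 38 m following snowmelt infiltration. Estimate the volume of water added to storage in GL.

ΔV ≈ 0.435 GL

A = 13000 ha = 1.3 × 10^8 m²
ΔV = S × A × Δh = 8.8 × 10^-5 × 1.3 × 10^8 m² × 38 m = 4.347 × 10^5 m³
ΔV = 4.347 × 10^5 m³ = 0.4347 GL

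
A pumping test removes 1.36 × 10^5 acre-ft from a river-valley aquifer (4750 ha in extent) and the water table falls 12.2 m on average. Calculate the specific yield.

Sy ≈ 0.29

A = 4750 ha = 4.75 × 10^7 m²
ΔV = 1.36 × 10^5 acre-ft = 1.678 × 10^8 m³
Sy = ΔV / (A × Δh) = 1.678 × 10^8 m³ / (4.75 × 10^7 m² × 12.2 m) = 0.2895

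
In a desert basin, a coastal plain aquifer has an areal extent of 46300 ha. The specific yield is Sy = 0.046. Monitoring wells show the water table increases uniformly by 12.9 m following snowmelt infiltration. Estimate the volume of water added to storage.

ΔV ≈ 2.75 × 10^8 m³

A = 46300 ha = 4.63 × 10^8 m²
ΔV = Sy × A × Δh = 0.046 × 4.63 × 10^8 m² × 12.9 m = 2.747 × 10^8 m³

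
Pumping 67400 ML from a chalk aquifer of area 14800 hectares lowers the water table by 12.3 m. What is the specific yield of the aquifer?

Sy ≈ 0.037

A = 14800 hectares = 1.48 × 10^8 m²
ΔV = 67400 ML = 6.74 × 10^7 m³
Sy = ΔV / (A × Δh) = 6.74 × 10^7 m³ / (1.48 × 10^8 m² × 12.3 m) = 0.03702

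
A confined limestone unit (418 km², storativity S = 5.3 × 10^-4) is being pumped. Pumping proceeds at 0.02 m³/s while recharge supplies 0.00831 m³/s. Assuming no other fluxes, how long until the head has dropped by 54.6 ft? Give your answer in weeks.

A = 418 km² = 4.18 × 10^8 m²
Δh = 54.6 ft = 16.64 m
ΔV = S × A × Δh = 5.3 × 10^-4 × 4.18 × 10^8 × 16.64 = 3.687 × 10^6 m³
Net withdrawal = 0.02 − 0.00831 = 0.01169 m³/s = 1010 m³/d
t = ΔV / Q = 3.687 × 10^6 m³ / 1010 m³/d = 3650 d
t = 3650 d ≈ 521.5 weeks

t ≈ 521 weeks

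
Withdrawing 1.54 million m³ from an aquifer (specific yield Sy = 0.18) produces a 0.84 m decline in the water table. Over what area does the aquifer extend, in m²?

A ≈ 1.02 × 10^7 m²

ΔV = 1.54 million m³ = 1.54 × 10^6 m³
A = ΔV / (Sy × Δh) = 1.54 × 10^6 / (0.18 × 0.84) = 1.019 × 10^7 m²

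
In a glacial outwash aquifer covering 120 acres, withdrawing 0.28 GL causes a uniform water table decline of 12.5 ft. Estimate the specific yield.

A = 120 acres = 4.856 × 10^5 m²
Δh = 12.5 ft = 3.81 m
ΔV = 0.28 GL = 2.8 × 10^5 m³
Sy = ΔV / (A × Δh) = 2.8 × 10^5 m³ / (4.856 × 10^5 m² × 3.81 m) = 0.1513

Sy ≈ 0.15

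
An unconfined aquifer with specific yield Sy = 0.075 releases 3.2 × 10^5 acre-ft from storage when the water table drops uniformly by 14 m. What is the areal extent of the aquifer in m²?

ΔV = 3.2 × 10^5 acre-ft = 3.947 × 10^8 m³
A = ΔV / (Sy × Δh) = 3.947 × 10^8 / (0.075 × 14) = 3.759 × 10^8 m²

A ≈ 3.76 × 10^8 m²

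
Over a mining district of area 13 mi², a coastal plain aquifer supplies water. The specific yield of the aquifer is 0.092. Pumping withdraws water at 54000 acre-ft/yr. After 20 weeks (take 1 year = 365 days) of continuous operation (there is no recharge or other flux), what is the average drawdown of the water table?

Δh ≈ 8.25 m

A = 13 mi² = 3.367 × 10^7 m²
Q = 54000 acre-ft/yr = 1.825 × 10^5 m³/d
t = 20 weeks = 140 d
ΔV = Q × t = 1.825 × 10^5 m³/d × 140 d = 2.555 × 10^7 m³
Δh = ΔV / (Sy × A) = 2.555 × 10^7 / (0.092 × 3.367 × 10^7) = 8.248 m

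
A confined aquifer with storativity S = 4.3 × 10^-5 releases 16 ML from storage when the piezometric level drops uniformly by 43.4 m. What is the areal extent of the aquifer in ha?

A ≈ 857 ha

ΔV = 16 ML = 16000 m³
A = ΔV / (S × Δh) = 16000 / (4.3 × 10^-5 × 43.4) = 8.574 × 10^6 m²
A = 8.574 × 10^6 m² = 857.4 ha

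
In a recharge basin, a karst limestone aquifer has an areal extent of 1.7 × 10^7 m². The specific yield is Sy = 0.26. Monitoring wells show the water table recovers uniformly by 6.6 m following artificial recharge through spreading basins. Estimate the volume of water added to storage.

ΔV = Sy × A × Δh = 0.26 × 1.7 × 10^7 m² × 6.6 m = 2.917 × 10^7 m³

ΔV ≈ 2.92 × 10^7 m³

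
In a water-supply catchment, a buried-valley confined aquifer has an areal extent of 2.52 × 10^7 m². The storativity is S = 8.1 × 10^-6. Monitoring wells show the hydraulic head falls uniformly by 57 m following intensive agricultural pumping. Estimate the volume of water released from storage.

ΔV = S × A × Δh = 8.1 × 10^-6 × 2.52 × 10^7 m² × 57 m = 11630 m³

ΔV ≈ 11600 m³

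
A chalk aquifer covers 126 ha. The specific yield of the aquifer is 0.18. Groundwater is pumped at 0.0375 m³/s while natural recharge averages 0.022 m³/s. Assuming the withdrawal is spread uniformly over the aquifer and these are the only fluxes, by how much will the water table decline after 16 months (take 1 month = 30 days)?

A = 126 ha = 1.26 × 10^6 m²
Net abstraction = 0.0375 − 0.022 = 0.0155 m³/s
Q_net = 0.0155 m³/s = 1339 m³/d
t = 16 months = 480 d
ΔV = Q × t = 1339 m³/d × 480 d = 6.428 × 10^5 m³
Δh = ΔV / (Sy × A) = 6.428 × 10^5 / (0.18 × 1.26 × 10^6) = 2.834 m

Δh ≈ 2.83 m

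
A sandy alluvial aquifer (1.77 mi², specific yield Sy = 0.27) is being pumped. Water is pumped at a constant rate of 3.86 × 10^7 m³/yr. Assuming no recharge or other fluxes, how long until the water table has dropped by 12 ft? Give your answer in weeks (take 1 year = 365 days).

t ≈ 6.12 weeks

A = 1.77 mi² = 4.584 × 10^6 m²
Δh = 12 ft = 3.658 m
ΔV = Sy × A × Δh = 0.27 × 4.584 × 10^6 × 3.658 = 4.527 × 10^6 m³
Q = 3.86 × 10^7 m³/yr = 1.058 × 10^5 m³/d
t = ΔV / Q = 4.527 × 10^6 m³ / 1.058 × 10^5 m³/d = 42.81 d
t = 42.81 d ≈ 6.116 weeks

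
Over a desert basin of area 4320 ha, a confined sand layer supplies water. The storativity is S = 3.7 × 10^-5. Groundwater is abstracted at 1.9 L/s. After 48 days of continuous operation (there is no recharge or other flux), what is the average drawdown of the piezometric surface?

Δh ≈ 4.93 m

A = 4320 ha = 4.32 × 10^7 m²
Q = 1.9 L/s = 164.2 m³/d
ΔV = Q × t = 164.2 m³/d × 48 d = 7880 m³
Δh = ΔV / (S × A) = 7880 / (3.7 × 10^-5 × 4.32 × 10^7) = 4.93 m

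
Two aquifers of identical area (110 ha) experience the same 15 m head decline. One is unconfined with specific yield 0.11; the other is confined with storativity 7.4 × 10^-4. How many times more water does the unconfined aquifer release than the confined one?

A = 110 ha = 1.1 × 10^6 m²
Unconfined: ΔV_u = Sy × A × Δh = 0.11 × 1.1 × 10^6 × 15 = 1.815 × 10^6 m³
Confined: ΔV_c = S × A × Δh = 7.4 × 10^-4 × 1.1 × 10^6 × 15 = 12210 m³
Ratio = ΔV_u / ΔV_c = Sy / S = 0.11 / 7.4 × 10^-4 = 148.6

ΔV_u / ΔV_c ≈ 149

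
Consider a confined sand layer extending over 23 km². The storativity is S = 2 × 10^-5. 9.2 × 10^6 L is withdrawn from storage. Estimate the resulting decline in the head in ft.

A = 23 km² = 2.3 × 10^7 m²
ΔV = 9.2 × 10^6 L = 9200 m³
Δh = ΔV / (S × A) = 9200 m³ / (2 × 10^-5 × 2.3 × 10^7 m²) = 20 m
Δh = 20 m = 65.62 ft

Δh ≈ 65.6 ft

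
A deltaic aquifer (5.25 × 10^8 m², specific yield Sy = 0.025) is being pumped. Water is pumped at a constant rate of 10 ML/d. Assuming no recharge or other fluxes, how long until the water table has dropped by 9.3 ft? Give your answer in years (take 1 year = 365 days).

t ≈ 10.2 years

Δh = 9.3 ft = 2.835 m
ΔV = Sy × A × Δh = 0.025 × 5.25 × 10^8 × 2.835 = 3.72 × 10^7 m³
Q = 10 ML/d = 10000 m³/d
t = ΔV / Q = 3.72 × 10^7 m³ / 10000 m³/d = 3720 d
t = 3720 d ≈ 10.19 years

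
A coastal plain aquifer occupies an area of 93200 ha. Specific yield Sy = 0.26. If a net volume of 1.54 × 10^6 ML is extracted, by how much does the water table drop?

Δh ≈ 6.36 m

A = 93200 ha = 9.32 × 10^8 m²
ΔV = 1.54 × 10^6 ML = 1.54 × 10^9 m³
Δh = ΔV / (Sy × A) = 1.54 × 10^9 m³ / (0.26 × 9.32 × 10^8 m²) = 6.355 m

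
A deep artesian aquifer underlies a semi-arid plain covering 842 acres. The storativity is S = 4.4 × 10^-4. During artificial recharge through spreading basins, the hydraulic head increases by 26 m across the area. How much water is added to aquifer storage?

ΔV ≈ 39000 m³

A = 842 acres = 3.407 × 10^6 m²
ΔV = S × A × Δh = 4.4 × 10^-4 × 3.407 × 10^6 m² × 26 m = 38980 m³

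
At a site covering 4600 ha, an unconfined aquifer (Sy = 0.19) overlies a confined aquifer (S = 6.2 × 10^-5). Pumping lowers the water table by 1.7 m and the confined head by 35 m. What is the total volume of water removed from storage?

A = 4600 ha = 4.6 × 10^7 m²
Unconfined: ΔV_u = Sy × A × Δh_u = 0.19 × 4.6 × 10^7 × 1.7 = 1.486 × 10^7 m³
Confined: ΔV_c = S × A × Δh_c = 6.2 × 10^-5 × 4.6 × 10^7 × 35 = 99820 m³
Total ΔV = 1.486 × 10^7 + 99820 = 1.496 × 10^7 m³

ΔV ≈ 1.5 × 10^7 m³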